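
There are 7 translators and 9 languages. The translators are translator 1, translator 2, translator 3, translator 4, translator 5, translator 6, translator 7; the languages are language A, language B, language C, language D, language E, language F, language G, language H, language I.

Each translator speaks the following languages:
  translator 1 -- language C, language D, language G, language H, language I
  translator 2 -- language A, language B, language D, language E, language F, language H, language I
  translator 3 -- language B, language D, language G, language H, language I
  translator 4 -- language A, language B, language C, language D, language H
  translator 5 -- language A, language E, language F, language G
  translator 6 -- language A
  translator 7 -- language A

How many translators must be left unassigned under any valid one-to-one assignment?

One maximum matching: translator 1-language I, translator 2-language D, translator 3-language G, translator 4-language B, translator 5-language F, translator 6-language A.
The set {translator 6, translator 7} has only 1 neighbour ({language A}), so by Hall's theorem at most 6 of the 7 translators can be matched.
That matches 6 of the 7, leaving 1 unmatched; no matching can do better.

1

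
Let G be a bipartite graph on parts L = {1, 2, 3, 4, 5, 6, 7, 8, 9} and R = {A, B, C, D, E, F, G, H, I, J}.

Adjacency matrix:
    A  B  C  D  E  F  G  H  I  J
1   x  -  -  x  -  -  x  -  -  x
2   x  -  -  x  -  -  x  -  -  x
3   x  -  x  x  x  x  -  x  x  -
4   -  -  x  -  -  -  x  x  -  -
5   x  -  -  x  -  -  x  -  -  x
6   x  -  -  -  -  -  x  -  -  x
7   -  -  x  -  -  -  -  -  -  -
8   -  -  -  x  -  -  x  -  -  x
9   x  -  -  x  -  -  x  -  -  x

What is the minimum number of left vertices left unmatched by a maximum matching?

A valid assignment of size 7: 1→G, 2→A, 3→E, 4→H, 5→D, 6→J, 7→C.
The set {1, 2, 5, 6, 8, 9} has only 4 neighbours ({A, D, G, J}), so by Hall's theorem at most 7 of the 9 left vertices can be matched.
That matches 7 of the 9, leaving 2 unmatched; no matching can do better.

2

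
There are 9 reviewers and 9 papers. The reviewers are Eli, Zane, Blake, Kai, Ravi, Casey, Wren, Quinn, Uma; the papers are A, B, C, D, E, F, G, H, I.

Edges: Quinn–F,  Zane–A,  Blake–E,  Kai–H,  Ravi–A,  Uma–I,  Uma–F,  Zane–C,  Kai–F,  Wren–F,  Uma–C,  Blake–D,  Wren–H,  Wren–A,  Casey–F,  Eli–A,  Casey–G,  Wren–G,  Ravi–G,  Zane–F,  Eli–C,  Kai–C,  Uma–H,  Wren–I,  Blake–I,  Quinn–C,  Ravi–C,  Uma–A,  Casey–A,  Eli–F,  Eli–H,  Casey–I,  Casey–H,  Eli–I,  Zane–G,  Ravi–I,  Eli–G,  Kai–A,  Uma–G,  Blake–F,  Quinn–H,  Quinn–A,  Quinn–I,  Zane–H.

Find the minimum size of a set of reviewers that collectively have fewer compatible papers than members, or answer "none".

7

Take S = {Eli, Zane, Kai, Ravi, Casey, Wren, Quinn}. Its neighbourhood is {A, C, F, G, H, I}, so |N(S)| = 6 < |S| = 7.
Every subset of size less than 7 has at least as many neighbours as members, so 7 is the minimum.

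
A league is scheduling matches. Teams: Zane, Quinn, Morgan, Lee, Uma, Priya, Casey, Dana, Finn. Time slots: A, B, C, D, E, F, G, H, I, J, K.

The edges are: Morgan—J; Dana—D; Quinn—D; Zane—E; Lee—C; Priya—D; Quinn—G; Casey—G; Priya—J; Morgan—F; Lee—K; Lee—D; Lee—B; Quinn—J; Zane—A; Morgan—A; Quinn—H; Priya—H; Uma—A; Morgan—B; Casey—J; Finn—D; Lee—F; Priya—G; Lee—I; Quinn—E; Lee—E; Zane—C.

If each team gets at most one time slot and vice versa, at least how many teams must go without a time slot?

1

One maximum matching: Zane-C, Quinn-E, Morgan-B, Lee-K, Uma-A, Priya-J, Casey-G, Dana-D.
The set {Dana, Finn} has only 1 neighbour ({D}), so by Hall's theorem at most 8 of the 9 teams can be matched.
That matches 8 of the 9, leaving 1 unmatched; no matching can do better.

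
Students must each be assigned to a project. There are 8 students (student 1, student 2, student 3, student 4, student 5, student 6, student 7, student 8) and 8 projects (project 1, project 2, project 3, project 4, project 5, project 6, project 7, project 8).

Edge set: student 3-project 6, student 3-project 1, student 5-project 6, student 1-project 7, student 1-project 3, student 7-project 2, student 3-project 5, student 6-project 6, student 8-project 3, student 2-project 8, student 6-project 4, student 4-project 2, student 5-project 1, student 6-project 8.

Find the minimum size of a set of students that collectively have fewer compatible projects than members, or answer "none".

Take S = {student 4, student 7}. Its neighbourhood is {project 2}, so |N(S)| = 1 < |S| = 2.
No single vertex violates Hall's condition since each has at least one neighbour, so 2 is the minimum.

2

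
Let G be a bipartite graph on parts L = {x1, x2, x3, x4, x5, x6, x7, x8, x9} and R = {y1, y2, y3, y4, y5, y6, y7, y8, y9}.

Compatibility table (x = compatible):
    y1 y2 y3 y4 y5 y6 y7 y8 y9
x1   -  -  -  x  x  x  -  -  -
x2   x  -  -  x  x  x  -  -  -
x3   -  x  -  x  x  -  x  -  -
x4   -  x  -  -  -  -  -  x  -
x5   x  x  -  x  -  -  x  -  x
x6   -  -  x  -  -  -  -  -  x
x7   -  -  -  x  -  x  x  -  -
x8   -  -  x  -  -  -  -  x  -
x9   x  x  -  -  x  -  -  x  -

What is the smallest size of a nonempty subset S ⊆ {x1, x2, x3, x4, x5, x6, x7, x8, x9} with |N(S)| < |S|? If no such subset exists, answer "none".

A matching saturating every left vertex exists, for instance x1→y5, x2→y4, x3→y2, x4→y8, x5→y7, x6→y9, x7→y6, x8→y3, x9→y1.
By Hall's marriage theorem, this means |N(S)| ≥ |S| for every subset S, so no violating subset exists.

none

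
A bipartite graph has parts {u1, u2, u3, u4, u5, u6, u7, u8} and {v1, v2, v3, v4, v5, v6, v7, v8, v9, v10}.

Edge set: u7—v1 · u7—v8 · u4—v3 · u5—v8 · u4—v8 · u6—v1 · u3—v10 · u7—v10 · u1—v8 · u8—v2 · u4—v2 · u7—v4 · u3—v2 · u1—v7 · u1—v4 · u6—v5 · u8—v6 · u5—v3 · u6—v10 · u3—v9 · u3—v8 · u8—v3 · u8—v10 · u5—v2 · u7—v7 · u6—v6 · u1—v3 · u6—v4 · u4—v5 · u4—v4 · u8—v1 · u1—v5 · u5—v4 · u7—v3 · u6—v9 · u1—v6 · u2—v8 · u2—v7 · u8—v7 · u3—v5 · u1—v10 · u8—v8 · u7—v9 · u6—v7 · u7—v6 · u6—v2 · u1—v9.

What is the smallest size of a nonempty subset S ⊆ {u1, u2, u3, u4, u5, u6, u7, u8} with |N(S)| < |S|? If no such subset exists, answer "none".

A matching saturating every left vertex exists, for instance u1→v8, u2→v7, u3→v5, u4→v2, u5→v4, u6→v6, u7→v3, u8→v10.
By Hall's marriage theorem, this means |N(S)| ≥ |S| for every subset S, so no violating subset exists.

none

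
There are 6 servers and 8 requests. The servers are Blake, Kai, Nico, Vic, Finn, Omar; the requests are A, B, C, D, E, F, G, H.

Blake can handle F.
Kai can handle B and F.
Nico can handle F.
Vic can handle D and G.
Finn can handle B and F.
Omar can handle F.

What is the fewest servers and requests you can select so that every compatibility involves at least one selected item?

The 3 edges Blake–F, Kai–B, Vic–G form a matching, so any vertex cover needs at least 3 vertices (one per matched edge).
Conversely {Vic, B, F} meets every edge and has exactly 3 vertices, so 3 is optimal.

3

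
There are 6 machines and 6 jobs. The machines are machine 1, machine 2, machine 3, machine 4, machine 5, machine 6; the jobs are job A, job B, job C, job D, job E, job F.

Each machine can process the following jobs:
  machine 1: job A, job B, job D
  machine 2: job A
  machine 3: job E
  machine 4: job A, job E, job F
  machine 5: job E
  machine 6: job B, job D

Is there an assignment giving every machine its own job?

The set {machine 3, machine 5} has only 1 neighbour ({job E}), so by Hall's theorem at most 5 of the 6 machines can be matched.
Hence no matching covers every machine.

No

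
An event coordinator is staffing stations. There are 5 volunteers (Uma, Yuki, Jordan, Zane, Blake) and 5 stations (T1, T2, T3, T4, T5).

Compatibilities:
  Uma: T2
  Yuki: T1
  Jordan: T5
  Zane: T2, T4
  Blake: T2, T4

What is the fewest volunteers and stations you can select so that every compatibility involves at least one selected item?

4

{Yuki, Jordan, T2, T4} is a vertex cover of size 4: every edge has an endpoint in this set.
No smaller cover exists because Uma–T2, Yuki–T1, Jordan–T5, Zane–T4 is a matching of size 4, and a cover must include an endpoint of each of these disjoint edges (König's theorem).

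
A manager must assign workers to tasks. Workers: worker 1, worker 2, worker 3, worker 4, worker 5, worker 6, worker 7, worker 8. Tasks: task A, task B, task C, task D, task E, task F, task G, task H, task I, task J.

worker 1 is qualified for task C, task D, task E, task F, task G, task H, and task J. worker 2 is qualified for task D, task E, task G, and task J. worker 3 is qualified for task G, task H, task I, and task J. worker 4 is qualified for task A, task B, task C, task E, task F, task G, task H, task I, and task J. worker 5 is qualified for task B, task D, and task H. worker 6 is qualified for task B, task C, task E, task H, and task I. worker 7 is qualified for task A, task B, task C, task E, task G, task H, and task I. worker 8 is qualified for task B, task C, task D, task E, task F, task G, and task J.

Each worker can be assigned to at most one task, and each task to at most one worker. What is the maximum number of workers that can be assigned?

One maximum matching: worker 1–task D, worker 2–task E, worker 3–task G, worker 4–task A, worker 5–task H, worker 6–task C, worker 7–task I, worker 8–task F.
This saturates every worker, so 8 is the maximum.

8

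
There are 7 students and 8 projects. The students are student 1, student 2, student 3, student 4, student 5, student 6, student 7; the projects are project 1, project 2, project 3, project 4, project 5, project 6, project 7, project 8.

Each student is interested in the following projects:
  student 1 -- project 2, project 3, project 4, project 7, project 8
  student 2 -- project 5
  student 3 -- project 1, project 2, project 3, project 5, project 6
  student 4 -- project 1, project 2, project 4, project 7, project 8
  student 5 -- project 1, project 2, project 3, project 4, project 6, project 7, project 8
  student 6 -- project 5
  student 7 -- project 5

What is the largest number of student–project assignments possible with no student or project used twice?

One maximum matching: student 1→project 7, student 2→project 5, student 3→project 6, student 4→project 2, student 5→project 3.
The set {student 2, student 6, student 7} has only 1 neighbour ({project 5}), so by Hall's theorem at most 5 of the 7 students can be matched.

5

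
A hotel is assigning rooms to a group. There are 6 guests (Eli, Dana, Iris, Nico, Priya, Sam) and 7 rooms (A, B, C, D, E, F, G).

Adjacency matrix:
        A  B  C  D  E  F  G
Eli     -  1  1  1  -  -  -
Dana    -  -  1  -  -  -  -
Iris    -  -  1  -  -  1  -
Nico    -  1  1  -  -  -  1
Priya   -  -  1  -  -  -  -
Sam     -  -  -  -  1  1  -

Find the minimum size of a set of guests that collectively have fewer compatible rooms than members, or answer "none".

2

Take S = {Dana, Priya}. Its neighbourhood is {C}, so |N(S)| = 1 < |S| = 2.
No single vertex violates Hall's condition since each has at least one neighbour, so 2 is the minimum.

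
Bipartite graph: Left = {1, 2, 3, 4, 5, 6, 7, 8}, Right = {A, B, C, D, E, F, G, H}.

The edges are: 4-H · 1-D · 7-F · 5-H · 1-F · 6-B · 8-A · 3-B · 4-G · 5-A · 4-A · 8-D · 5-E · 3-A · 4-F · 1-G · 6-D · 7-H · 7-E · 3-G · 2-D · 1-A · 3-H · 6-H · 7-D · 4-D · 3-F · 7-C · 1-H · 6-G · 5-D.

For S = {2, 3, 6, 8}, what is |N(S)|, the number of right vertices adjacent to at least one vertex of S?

6

The union of neighbours of {2, 3, 6, 8} is {A, B, D, F, G, H}, which has 6 elements.
Since |N(S)| = 6 ≥ |S| = 4, Hall's condition holds for this subset.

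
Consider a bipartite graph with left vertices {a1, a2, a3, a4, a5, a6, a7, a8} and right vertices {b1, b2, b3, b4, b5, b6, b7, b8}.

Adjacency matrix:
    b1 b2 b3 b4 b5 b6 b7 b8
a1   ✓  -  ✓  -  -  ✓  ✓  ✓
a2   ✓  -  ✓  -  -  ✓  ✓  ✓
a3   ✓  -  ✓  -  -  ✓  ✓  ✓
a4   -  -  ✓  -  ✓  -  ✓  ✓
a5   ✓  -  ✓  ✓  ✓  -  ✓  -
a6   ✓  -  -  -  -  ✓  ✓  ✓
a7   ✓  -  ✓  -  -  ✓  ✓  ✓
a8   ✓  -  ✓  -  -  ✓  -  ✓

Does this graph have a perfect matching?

The set {a1, a2, a3, a6, a7, a8} has only 5 neighbours ({b1, b3, b6, b7, b8}), so by Hall's theorem at most 7 of the 8 left vertices can be matched.
Hence no matching covers every left vertex.

No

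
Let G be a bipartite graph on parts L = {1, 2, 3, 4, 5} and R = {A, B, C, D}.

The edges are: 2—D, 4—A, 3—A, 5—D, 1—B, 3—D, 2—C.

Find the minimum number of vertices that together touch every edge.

{1, 2, A, D} is a vertex cover of size 4: every edge has an endpoint in this set.
No smaller cover exists because 1–B, 2–C, 3–D, 4–A is a matching of size 4, and a cover must include an endpoint of each of these disjoint edges (König's theorem).

4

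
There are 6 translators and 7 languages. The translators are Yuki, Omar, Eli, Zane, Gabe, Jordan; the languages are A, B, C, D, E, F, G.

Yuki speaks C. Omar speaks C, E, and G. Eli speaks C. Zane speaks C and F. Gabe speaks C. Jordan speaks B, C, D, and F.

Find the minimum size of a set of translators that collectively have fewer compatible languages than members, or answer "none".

Take S = {Yuki, Eli}. Its neighbourhood is {C}, so |N(S)| = 1 < |S| = 2.
No single vertex violates Hall's condition since each has at least one neighbour, so 2 is the minimum.

2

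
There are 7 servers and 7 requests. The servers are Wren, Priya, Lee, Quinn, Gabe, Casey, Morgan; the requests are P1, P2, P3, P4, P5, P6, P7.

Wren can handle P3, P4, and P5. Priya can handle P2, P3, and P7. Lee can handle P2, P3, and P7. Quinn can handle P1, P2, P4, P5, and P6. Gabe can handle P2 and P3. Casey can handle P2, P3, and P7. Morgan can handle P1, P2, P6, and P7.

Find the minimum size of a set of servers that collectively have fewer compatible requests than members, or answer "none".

4

Take S = {Priya, Lee, Gabe, Casey}. Its neighbourhood is {P2, P3, P7}, so |N(S)| = 3 < |S| = 4.
Every subset of size less than 4 has at least as many neighbours as members, so 4 is the minimum.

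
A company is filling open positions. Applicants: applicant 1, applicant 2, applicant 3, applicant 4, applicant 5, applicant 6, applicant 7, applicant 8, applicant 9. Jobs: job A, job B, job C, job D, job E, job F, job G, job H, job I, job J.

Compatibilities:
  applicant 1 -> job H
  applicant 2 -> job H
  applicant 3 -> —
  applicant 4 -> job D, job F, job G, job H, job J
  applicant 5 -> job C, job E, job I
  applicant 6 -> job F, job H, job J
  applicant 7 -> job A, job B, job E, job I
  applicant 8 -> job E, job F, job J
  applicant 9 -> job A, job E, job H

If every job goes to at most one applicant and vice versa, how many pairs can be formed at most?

For example, pair applicant 1–job H, applicant 4–job D, applicant 5–job E, applicant 6–job F, applicant 7–job I, applicant 8–job J, applicant 9–job A.
The set {applicant 1, applicant 2, applicant 3} has only 1 neighbour ({job H}), so by Hall's theorem at most 7 of the 9 applicants can be matched.

7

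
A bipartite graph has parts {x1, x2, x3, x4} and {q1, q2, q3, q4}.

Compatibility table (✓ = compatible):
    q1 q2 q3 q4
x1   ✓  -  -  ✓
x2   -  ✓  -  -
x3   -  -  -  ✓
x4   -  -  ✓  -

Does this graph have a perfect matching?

Yes

One maximum matching: x1–q1, x2–q2, x3–q4, x4–q3.
All 4 left vertices are covered.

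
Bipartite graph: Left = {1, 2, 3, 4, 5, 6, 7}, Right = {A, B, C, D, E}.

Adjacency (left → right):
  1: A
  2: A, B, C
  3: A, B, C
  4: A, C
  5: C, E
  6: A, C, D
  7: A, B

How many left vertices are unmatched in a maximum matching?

A valid assignment of size 5: 1→A, 2→C, 3→B, 5→E, 6→D.
The set {1, 2, 3, 4, 7} has only 3 neighbours ({A, B, C}), so by Hall's theorem at most 5 of the 7 left vertices can be matched.
That matches 5 of the 7, leaving 2 unmatched; no matching can do better.

2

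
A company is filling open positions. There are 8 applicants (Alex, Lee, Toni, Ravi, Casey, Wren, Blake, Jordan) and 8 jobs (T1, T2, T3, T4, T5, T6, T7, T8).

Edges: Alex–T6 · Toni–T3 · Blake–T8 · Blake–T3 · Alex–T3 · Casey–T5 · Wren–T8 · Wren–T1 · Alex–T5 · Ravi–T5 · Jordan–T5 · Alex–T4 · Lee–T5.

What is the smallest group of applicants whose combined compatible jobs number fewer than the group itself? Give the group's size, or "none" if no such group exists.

2

Take S = {Lee, Ravi}. Its neighbourhood is {T5}, so |N(S)| = 1 < |S| = 2.
No single vertex violates Hall's condition since each has at least one neighbour, so 2 is the minimum.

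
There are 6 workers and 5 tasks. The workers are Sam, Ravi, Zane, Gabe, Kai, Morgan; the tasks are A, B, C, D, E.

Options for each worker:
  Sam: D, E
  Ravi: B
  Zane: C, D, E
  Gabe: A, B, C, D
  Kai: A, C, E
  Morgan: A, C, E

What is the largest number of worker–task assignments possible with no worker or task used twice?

5

One maximum matching: Sam-D, Ravi-B, Zane-C, Gabe-A, Kai-E.
The set {Sam, Ravi, Zane, Gabe, Kai, Morgan} has only 5 neighbours ({A, B, C, D, E}), so by Hall's theorem at most 5 of the 6 workers can be matched.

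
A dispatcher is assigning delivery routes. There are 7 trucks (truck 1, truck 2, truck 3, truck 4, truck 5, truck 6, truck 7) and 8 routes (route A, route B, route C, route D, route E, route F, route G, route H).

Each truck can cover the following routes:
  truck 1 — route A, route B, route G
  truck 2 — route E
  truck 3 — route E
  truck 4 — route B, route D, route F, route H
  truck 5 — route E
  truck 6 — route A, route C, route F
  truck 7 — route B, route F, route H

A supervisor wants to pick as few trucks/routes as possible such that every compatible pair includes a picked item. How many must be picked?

{truck 1, truck 4, truck 6, truck 7, route E} is a vertex cover of size 5: every edge has an endpoint in this set.
No smaller cover exists because truck 1–route G, truck 2–route E, truck 4–route H, truck 6–route F, truck 7–route B is a matching of size 5, and a cover must include an endpoint of each of these disjoint edges (König's theorem).

5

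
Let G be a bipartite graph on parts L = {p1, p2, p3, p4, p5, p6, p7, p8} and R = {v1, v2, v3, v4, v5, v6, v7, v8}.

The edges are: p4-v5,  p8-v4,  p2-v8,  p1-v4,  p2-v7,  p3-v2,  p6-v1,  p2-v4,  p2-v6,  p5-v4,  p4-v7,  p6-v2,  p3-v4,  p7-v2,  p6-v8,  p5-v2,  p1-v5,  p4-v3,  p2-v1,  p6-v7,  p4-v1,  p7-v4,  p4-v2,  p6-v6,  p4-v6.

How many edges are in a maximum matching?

A valid assignment of size 6: p1→v5, p2→v1, p3→v4, p4→v3, p5→v2, p6→v6.
The set {p3, p5, p7, p8} has only 2 neighbours ({v2, v4}), so by Hall's theorem at most 6 of the 8 left vertices can be matched.

6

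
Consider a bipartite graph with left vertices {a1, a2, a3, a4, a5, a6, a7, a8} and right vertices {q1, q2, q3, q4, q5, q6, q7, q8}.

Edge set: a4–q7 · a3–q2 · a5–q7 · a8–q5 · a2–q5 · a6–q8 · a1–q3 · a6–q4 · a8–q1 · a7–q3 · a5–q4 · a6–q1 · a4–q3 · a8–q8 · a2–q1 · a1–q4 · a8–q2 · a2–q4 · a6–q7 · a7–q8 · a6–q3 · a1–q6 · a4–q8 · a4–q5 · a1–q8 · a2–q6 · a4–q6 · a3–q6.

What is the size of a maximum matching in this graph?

8

For example, pair a1–q6, a2–q5, a3–q2, a4–q7, a5–q4, a6–q1, a7–q3, a8–q8.
This saturates every left vertex, so 8 is the maximum.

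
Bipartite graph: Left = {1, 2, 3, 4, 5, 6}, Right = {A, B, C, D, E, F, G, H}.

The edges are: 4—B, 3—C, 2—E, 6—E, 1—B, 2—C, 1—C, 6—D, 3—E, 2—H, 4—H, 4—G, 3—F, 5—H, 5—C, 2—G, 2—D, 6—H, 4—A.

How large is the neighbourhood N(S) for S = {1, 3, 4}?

The union of neighbours of {1, 3, 4} is {A, B, C, E, F, G, H}, which has 7 elements.
Since |N(S)| = 7 ≥ |S| = 3, Hall's condition holds for this subset.

7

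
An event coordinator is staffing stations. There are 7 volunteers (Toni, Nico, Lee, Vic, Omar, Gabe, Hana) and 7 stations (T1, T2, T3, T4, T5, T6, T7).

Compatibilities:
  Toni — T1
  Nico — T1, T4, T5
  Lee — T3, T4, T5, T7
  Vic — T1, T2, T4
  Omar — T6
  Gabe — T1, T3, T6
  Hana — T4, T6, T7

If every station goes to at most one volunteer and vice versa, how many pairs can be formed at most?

7

A valid assignment of size 7: Toni→T1, Nico→T4, Lee→T5, Vic→T2, Omar→T6, Gabe→T3, Hana→T7.
All 7 volunteers are matched, so no larger matching exists.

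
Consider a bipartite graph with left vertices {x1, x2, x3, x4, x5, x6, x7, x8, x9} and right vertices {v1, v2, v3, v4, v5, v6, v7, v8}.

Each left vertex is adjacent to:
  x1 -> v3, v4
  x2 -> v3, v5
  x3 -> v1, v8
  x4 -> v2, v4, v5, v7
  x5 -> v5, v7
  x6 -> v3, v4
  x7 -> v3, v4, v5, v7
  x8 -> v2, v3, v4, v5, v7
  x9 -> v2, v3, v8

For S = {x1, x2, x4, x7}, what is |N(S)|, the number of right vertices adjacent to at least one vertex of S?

5

The union of neighbours of {x1, x2, x4, x7} is {v2, v3, v4, v5, v7}, which has 5 elements.
Since |N(S)| = 5 ≥ |S| = 4, Hall's condition holds for this subset.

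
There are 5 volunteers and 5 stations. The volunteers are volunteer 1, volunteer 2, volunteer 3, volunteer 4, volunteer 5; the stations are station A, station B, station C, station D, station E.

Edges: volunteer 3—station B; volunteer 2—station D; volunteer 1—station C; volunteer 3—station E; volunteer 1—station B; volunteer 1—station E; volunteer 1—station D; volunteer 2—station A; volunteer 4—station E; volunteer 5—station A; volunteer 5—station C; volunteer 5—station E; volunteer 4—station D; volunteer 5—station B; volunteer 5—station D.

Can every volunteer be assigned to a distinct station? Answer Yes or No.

Yes

For example, pair volunteer 1-station C, volunteer 2-station A, volunteer 3-station E, volunteer 4-station D, volunteer 5-station B.
All 5 volunteers are covered.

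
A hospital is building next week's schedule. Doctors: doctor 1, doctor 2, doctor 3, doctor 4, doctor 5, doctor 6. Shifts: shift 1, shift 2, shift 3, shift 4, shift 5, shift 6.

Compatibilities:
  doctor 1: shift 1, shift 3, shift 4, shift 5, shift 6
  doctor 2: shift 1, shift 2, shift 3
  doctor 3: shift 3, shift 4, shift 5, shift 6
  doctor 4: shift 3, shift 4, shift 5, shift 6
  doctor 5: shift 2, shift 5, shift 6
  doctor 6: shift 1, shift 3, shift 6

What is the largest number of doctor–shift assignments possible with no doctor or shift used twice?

6

For example, pair doctor 1–shift 1, doctor 2–shift 2, doctor 3–shift 4, doctor 4–shift 3, doctor 5–shift 5, doctor 6–shift 6.
All 6 doctors are matched, so no larger matching exists.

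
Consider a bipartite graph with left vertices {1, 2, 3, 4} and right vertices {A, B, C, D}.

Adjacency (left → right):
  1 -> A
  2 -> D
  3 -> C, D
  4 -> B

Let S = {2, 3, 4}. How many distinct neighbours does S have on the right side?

The union of neighbours of {2, 3, 4} is {B, C, D}, which has 3 elements.
Since |N(S)| = 3 ≥ |S| = 3, Hall's condition holds for this subset.

3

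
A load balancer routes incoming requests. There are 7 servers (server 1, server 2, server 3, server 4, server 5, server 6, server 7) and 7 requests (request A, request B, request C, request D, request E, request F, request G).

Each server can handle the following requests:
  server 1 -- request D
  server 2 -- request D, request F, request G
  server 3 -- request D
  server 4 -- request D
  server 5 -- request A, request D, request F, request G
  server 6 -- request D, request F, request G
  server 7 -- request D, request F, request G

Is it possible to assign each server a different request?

No

The set {server 1, server 2, server 3, server 4, server 6, server 7} has only 3 neighbours ({request D, request F, request G}), so by Hall's theorem at most 4 of the 7 servers can be matched.
Hence no matching covers every server.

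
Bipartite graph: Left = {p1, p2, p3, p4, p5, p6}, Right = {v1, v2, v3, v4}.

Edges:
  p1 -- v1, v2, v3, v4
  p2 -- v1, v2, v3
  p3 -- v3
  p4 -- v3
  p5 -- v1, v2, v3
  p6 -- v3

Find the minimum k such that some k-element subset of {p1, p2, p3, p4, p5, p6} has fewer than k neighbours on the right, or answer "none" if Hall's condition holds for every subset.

Take S = {p3, p4}. Its neighbourhood is {v3}, so |N(S)| = 1 < |S| = 2.
No single vertex violates Hall's condition since each has at least one neighbour, so 2 is the minimum.

2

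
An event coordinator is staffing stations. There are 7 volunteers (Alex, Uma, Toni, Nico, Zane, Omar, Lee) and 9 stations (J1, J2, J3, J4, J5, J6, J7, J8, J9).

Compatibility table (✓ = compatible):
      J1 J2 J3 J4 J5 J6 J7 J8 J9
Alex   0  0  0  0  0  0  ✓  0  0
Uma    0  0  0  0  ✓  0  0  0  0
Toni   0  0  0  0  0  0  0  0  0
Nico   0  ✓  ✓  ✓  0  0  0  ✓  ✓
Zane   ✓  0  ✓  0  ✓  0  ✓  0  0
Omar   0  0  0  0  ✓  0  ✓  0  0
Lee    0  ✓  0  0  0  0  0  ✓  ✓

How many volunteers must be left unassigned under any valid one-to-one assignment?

For example, pair Alex→J7, Uma→J5, Nico→J2, Zane→J3, Lee→J9.
The set {Alex, Uma, Toni, Omar} has only 2 neighbours ({J5, J7}), so by Hall's theorem at most 5 of the 7 volunteers can be matched.
That matches 5 of the 7, leaving 2 unmatched; no matching can do better.

2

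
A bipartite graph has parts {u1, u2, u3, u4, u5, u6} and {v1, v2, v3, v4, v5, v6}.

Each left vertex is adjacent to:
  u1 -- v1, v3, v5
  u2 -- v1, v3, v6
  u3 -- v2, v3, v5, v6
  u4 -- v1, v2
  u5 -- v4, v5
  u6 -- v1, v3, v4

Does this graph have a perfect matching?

For example, pair u1–v5, u2–v6, u3–v3, u4–v2, u5–v4, u6–v1.
All 6 left vertices are covered.

Yes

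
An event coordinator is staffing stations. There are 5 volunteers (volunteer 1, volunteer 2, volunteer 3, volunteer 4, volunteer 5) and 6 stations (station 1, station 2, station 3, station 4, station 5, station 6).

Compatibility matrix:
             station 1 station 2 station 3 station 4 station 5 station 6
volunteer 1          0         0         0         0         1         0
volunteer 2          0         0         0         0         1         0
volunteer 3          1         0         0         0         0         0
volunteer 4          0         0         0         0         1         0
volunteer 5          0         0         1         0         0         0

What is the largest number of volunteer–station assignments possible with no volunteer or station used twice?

A valid assignment of size 3: volunteer 1-station 5, volunteer 3-station 1, volunteer 5-station 3.
The set {volunteer 1, volunteer 2, volunteer 4} has only 1 neighbour ({station 5}), so by Hall's theorem at most 3 of the 5 volunteers can be matched.

3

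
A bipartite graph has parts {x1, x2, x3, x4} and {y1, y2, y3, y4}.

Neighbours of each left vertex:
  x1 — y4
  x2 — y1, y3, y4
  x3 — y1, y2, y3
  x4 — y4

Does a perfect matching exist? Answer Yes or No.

The set {x1, x4} has only 1 neighbour ({y4}), so by Hall's theorem at most 3 of the 4 left vertices can be matched.
Hence no matching covers every left vertex.

No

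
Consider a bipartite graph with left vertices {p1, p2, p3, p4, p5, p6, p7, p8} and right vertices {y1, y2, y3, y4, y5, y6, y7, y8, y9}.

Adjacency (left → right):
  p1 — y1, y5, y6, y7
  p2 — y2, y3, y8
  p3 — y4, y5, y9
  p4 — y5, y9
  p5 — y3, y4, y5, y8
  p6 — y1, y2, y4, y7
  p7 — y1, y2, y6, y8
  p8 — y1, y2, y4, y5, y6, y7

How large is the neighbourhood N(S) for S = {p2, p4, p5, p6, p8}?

9

The union of neighbours of {p2, p4, p5, p6, p8} is {y1, y2, y3, y4, y5, y6, y7, y8, y9}, which has 9 elements.
Since |N(S)| = 9 ≥ |S| = 5, Hall's condition holds for this subset.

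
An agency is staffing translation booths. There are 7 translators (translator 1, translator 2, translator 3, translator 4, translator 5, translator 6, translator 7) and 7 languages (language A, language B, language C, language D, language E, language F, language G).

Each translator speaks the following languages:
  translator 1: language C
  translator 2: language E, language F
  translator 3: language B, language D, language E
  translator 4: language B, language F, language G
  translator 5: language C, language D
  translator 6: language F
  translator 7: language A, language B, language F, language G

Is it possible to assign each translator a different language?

Yes

For example, pair translator 1-language C, translator 2-language E, translator 3-language B, translator 4-language G, translator 5-language D, translator 6-language F, translator 7-language A.
All 7 translators are covered.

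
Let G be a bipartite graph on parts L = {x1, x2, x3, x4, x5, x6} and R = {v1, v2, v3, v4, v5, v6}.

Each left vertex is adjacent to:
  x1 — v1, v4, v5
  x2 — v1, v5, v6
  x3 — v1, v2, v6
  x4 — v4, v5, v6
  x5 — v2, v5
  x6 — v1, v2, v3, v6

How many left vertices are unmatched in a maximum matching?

0

For example, pair x1→v5, x2→v6, x3→v1, x4→v4, x5→v2, x6→v3.
All 6 left vertices are matched, so no larger matching exists.
That matches 6 of the 6, leaving 0 unmatched; no matching can do better.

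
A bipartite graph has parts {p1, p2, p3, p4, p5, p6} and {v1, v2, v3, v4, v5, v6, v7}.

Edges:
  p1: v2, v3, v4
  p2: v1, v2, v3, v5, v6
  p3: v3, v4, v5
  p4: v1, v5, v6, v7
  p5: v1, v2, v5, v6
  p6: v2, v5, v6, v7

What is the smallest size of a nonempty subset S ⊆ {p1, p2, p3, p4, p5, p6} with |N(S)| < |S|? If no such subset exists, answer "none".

A matching saturating every left vertex exists, for instance p1→v4, p2→v6, p3→v3, p4→v7, p5→v1, p6→v2.
By Hall's marriage theorem, this means |N(S)| ≥ |S| for every subset S, so no violating subset exists.

none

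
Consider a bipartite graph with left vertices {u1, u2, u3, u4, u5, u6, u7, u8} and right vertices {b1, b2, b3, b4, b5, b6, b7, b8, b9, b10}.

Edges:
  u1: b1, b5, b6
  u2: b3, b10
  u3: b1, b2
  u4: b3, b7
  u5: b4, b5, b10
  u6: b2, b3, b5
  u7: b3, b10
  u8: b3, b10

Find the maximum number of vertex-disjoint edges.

A valid assignment of size 7: u1→b6, u2→b10, u3→b1, u4→b7, u5→b5, u6→b2, u7→b3.
The set {u2, u7, u8} has only 2 neighbours ({b10, b3}), so by Hall's theorem at most 7 of the 8 left vertices can be matched.

7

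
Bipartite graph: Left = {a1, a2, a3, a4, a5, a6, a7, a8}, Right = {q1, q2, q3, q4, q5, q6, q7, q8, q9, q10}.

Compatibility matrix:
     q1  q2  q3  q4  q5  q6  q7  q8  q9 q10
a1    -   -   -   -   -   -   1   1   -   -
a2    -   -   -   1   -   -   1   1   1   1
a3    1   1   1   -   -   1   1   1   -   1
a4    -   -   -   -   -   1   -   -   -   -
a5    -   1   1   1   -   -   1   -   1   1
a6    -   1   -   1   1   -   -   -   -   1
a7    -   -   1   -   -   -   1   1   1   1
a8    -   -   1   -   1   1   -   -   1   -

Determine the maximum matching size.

8

For example, pair a1–q8, a2–q7, a3–q1, a4–q6, a5–q4, a6–q2, a7–q9, a8–q5.
All 8 left vertices are matched, so no larger matching exists.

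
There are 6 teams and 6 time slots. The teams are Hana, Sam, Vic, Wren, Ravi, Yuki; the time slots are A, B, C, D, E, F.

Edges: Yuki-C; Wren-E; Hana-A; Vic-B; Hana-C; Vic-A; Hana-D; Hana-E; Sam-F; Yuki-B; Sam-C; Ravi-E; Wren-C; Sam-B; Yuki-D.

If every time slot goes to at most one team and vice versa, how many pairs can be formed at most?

For example, pair Hana→D, Sam→F, Vic→A, Wren→C, Ravi→E, Yuki→B.
This saturates every team, so 6 is the maximum.

6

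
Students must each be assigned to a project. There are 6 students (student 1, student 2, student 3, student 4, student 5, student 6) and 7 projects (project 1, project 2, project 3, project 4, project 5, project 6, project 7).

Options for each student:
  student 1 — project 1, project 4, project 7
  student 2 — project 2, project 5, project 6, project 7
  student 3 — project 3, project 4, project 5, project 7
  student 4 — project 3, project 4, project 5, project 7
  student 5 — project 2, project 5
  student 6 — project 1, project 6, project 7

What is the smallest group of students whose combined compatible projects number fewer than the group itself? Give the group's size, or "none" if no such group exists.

none

A matching saturating every student exists, for instance student 1→project 4, student 2→project 2, student 3→project 7, student 4→project 3, student 5→project 5, student 6→project 1.
By Hall's marriage theorem, this means |N(S)| ≥ |S| for every subset S, so no violating subset exists.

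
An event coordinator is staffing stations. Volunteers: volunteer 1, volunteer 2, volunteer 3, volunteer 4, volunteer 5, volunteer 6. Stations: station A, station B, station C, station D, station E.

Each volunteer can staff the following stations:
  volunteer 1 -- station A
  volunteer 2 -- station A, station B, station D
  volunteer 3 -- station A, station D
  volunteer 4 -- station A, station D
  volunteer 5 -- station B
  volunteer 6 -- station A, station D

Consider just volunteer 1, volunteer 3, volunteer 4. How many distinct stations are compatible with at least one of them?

The union of neighbours of {volunteer 1, volunteer 3, volunteer 4} is {station A, station D}, which has 2 elements.
Since |N(S)| = 2 < |S| = 3, Hall's condition fails for this subset.

2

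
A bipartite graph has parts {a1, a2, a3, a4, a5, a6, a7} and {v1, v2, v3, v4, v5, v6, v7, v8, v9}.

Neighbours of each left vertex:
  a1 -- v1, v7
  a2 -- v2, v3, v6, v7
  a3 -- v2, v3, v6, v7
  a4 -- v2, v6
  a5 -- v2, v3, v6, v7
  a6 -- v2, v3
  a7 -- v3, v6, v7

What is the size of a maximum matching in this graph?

A valid assignment of size 5: a1-v1, a2-v7, a3-v3, a4-v6, a5-v2.
The set {a2, a3, a4, a5, a6, a7} has only 4 neighbours ({v2, v3, v6, v7}), so by Hall's theorem at most 5 of the 7 left vertices can be matched.

5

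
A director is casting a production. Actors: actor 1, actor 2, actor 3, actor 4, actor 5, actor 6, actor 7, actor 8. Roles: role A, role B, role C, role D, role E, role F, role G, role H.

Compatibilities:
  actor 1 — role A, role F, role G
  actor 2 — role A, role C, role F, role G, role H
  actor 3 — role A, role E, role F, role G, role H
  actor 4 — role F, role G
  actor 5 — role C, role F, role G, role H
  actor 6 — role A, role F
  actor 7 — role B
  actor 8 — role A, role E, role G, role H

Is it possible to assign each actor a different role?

No

The set {actor 1, actor 2, actor 3, actor 4, actor 5, actor 6, actor 8} has only 6 neighbours ({role A, role C, role E, role F, role G, role H}), so by Hall's theorem at most 7 of the 8 actors can be matched.
Hence no matching covers every actor.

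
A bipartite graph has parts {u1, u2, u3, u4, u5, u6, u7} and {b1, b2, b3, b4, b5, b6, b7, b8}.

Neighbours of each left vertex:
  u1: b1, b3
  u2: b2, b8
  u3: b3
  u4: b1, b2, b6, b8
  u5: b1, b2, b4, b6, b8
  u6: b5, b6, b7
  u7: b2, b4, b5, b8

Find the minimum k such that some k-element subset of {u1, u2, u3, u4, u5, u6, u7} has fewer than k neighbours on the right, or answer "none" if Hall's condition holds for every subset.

none

A matching saturating every left vertex exists, for instance u1→b1, u2→b2, u3→b3, u4→b8, u5→b4, u6→b6, u7→b5.
By Hall's marriage theorem, this means |N(S)| ≥ |S| for every subset S, so no violating subset exists.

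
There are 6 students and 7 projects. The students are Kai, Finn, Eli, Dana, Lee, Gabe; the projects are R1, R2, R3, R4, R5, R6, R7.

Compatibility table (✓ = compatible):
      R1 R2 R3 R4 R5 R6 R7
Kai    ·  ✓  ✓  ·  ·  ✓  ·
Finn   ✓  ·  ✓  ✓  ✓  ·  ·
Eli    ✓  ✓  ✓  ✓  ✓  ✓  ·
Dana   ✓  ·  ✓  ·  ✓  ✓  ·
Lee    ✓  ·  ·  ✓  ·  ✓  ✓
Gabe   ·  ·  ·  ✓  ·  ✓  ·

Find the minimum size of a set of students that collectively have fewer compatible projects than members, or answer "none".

A matching saturating every student exists, for instance Kai→R2, Finn→R5, Eli→R3, Dana→R6, Lee→R7, Gabe→R4.
By Hall's marriage theorem, this means |N(S)| ≥ |S| for every subset S, so no violating subset exists.

none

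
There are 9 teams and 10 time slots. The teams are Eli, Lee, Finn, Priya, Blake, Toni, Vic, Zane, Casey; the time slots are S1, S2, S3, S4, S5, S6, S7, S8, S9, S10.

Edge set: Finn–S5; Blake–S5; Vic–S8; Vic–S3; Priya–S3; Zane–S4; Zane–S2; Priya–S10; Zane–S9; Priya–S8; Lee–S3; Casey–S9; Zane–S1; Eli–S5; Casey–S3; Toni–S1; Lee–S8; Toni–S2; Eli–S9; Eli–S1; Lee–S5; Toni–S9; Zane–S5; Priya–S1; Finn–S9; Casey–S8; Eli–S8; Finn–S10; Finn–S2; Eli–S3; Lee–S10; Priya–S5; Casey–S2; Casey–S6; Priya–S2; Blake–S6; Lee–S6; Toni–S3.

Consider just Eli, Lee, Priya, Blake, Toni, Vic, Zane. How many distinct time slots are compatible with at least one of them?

The union of neighbours of {Eli, Lee, Priya, Blake, Toni, Vic, Zane} is {S1, S2, S3, S4, S5, S6, S8, S9, S10}, which has 9 elements.
Since |N(S)| = 9 ≥ |S| = 7, Hall's condition holds for this subset.

9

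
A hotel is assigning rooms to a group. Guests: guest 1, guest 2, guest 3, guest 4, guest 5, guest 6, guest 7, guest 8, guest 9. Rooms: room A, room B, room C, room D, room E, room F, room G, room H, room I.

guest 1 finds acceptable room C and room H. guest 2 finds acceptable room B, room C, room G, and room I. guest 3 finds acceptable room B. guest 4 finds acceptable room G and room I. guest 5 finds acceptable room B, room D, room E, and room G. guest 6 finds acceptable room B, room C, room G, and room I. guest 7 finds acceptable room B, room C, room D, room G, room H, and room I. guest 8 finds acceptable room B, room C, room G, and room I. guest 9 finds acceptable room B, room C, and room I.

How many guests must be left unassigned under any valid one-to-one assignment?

2

One maximum matching: guest 1–room H, guest 2–room C, guest 3–room B, guest 4–room I, guest 5–room E, guest 6–room G, guest 7–room D.
The set {guest 2, guest 3, guest 4, guest 6, guest 8, guest 9} has only 4 neighbours ({room B, room C, room G, room I}), so by Hall's theorem at most 7 of the 9 guests can be matched.
That matches 7 of the 9, leaving 2 unmatched; no matching can do better.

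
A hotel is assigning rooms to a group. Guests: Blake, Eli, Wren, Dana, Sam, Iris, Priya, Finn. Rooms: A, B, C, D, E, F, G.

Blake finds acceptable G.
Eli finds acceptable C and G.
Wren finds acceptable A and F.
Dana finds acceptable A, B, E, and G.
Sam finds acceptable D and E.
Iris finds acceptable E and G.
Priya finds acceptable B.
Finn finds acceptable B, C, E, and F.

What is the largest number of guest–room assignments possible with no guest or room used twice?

One maximum matching: Blake–G, Eli–C, Wren–F, Dana–A, Sam–D, Iris–E, Priya–B.
The set {Blake, Eli, Wren, Dana, Iris, Priya, Finn} has only 6 neighbours ({A, B, C, E, F, G}), so by Hall's theorem at most 7 of the 8 guests can be matched.

7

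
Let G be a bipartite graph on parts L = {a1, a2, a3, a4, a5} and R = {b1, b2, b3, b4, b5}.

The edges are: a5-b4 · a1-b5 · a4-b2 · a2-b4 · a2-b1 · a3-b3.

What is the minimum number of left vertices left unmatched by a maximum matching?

0

One maximum matching: a1→b5, a2→b1, a3→b3, a4→b2, a5→b4.
All 5 left vertices are matched, so no larger matching exists.
That matches 5 of the 5, leaving 0 unmatched; no matching can do better.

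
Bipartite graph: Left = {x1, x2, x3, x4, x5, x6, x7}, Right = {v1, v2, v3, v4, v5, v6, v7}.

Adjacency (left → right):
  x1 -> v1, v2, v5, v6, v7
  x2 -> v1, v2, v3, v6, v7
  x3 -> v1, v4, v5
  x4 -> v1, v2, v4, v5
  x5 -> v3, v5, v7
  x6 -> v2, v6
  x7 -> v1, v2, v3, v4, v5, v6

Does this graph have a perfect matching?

Yes

For example, pair x1-v1, x2-v2, x3-v5, x4-v4, x5-v7, x6-v6, x7-v3.
Every left vertex is matched, so this is a perfect matching.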